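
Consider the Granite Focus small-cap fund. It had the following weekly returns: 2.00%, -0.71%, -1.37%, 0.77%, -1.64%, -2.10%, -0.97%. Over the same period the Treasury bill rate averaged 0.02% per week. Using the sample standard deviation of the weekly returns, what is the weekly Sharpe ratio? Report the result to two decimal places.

r̄ = (2 − 0.71 − 1.37 + 0.77 − 1.64 − 2.1 − 0.97) / 7 = -4.020 / 7 = -0.5743%
Sample σ = √[Σ(r − r̄)² / 6] = √[12.7058 / 6] = √2.1176 = 1.4552%
Sharpe = (r̄ − rf) / σ = (-0.5743 − 0.02) / 1.4552 = -0.5943 / 1.4552 = -0.4084

-0.41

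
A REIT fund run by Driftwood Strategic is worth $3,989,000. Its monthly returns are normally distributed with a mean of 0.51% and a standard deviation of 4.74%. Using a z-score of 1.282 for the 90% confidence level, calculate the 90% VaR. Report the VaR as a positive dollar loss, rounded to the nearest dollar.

$222,055

Return at the 90% tail: μ − z·σ = 0.51% − 1.282 × 4.74% = 0.51 − 6.07668 = -5.56668%
VaR = −(-5.56668%) × $3,989,000 = 5.56668% × $3,989,000 = $222,055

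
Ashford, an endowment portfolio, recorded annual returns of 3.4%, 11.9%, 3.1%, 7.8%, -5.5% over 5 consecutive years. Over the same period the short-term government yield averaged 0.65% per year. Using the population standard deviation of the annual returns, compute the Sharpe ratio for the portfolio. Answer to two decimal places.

Mean return μ = 20.70 / 5 = 4.1400%
Σ(r − μ)² = 168.1720; population σ = √(168.1720/5) = 5.7995%
Sharpe = (μ − rf) / σ = (4.1400 − 0.65) / 5.7995 = 3.4900 / 5.7995 = 0.6018

0.60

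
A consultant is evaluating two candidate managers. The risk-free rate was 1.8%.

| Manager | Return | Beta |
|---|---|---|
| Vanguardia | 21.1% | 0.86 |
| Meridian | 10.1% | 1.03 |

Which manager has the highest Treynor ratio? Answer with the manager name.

Vanguardia

Vanguardia: Treynor = (21.1% − 1.8%) / 0.86 = 22.442
Meridian: Treynor = (10.1% − 1.8%) / 1.03 = 8.058
Highest: Vanguardia (22.442).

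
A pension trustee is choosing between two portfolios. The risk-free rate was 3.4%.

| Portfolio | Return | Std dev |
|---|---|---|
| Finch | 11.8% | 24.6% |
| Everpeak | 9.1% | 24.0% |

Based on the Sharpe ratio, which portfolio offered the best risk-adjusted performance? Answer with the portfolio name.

Finch

Finch: Sharpe ratio = (11.8% − 3.4%) / 24.6% = 0.341
Everpeak: Sharpe ratio = (9.1% − 3.4%) / 24.0% = 0.238
Highest: Finch (0.341).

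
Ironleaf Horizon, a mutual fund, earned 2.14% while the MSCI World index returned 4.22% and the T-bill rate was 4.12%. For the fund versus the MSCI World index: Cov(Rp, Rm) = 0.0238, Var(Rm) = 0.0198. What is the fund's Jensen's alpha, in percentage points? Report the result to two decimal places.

-2.10

β = Cov / Var = 0.0238 / 0.0198 = 1.2020
E[R] = Rf + β(Rm − Rf) = 4.12% + 1.2020 × (4.22% − 4.12%) = 4.2402%
α = Rp − E[R] = 2.14% − 4.2402% = -2.1002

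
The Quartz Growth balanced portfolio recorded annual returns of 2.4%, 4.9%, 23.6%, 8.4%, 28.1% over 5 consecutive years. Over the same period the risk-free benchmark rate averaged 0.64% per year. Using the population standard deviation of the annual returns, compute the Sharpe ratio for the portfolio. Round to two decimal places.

1.24

r̄ = (2.4 + 4.9 + 23.6 + 8.4 + 28.1) / 5 = 13.4800%
Σ(r − r̄)² = (2.4 − 13.4800)² + (4.9 − 13.4800)² + (23.6 − 13.4800)² + … = 538.3480
population σ = √(538.3480 / 5) = √107.6696 = 10.3764%
Sharpe = (r̄ − rf) / σ = (13.4800 − 0.64) / 10.3764 = 12.8400 / 10.3764 = 1.2374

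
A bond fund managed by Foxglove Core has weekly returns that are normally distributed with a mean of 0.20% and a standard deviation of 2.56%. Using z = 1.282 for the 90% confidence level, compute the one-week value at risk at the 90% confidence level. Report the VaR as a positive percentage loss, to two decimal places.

3.08

VaR (as % loss) = −(μ − z·σ) = −(0.20% − 1.282 × 2.56%) = −(-3.08192%) = 3.08192%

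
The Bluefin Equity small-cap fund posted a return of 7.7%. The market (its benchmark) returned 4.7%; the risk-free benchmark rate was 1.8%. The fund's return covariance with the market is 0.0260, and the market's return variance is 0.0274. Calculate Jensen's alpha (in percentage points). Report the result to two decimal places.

3.15

β = Cov / Var = 0.0260 / 0.0274 = 0.9489
E[R] = Rf + β(Rm − Rf) = 1.8% + 0.9489 × (4.7% − 1.8%) = 4.5518%
α = Rp − E[R] = 7.7% − 4.5518% = 3.1482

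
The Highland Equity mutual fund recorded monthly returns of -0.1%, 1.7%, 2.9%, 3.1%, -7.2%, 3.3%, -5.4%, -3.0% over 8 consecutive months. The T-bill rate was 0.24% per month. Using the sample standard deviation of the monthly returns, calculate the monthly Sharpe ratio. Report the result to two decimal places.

-0.20

μ = (-0.1 + 1.7 + 2.9 + 3.1 − 7.2 + 3.3 − 5.4 − 3) / 8 = -4.70 / 8 = -0.5875%
Sample σ = √[Σ(r − μ)² / 7] = √[119.0488 / 7] = √17.0070 = 4.1240%
Sharpe = (μ − rf) / σ = (-0.5875 − 0.24) / 4.1240 = -0.8275 / 4.1240 = -0.2007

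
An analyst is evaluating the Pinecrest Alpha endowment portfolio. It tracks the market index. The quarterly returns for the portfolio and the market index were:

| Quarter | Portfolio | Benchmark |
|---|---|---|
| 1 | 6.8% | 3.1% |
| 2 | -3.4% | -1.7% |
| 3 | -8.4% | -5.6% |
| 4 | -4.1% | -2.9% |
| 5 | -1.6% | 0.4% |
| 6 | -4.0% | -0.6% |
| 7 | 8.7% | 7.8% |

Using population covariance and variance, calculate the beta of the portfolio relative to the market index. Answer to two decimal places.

r̄p = -0.8571%,  r̄m = 0.0714%
Cov = Σ(rp − r̄p)(rm − r̄m) / 7 = 22.2627
Var(rm) = Σ(rm − r̄m)² / 7 = 16.2278
β = Cov / Var = 22.2627 / 16.2278 = 1.3719

1.37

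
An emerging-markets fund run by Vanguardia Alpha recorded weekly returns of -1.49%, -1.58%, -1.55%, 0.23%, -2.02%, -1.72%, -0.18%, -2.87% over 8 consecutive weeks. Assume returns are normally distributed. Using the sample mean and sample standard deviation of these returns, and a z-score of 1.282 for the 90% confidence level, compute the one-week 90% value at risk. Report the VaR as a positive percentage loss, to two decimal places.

2.67

Mean return r̄ = -11.180 / 8 = -1.3975%
Σ(r − r̄)² = (-1.49 − (-1.3975))² + (-1.58 − (-1.3975))² + … = 6.8560
σ = √[6.8560 / 7] = 0.9897%
VaR = −(r̄ − z·σ) = −(-1.3975 − 1.282 × 0.9897) = −(-2.6663) = 2.6663%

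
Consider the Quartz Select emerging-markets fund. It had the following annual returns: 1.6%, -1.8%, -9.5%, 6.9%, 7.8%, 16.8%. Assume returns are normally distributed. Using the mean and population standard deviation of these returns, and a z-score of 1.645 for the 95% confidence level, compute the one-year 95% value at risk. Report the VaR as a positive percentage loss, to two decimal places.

9.92

r̄ = (1.6 − 1.8 − 9.5 + 6.9 + 7.8 + 16.8) / 6 = 3.6333%
Population std dev = √[407.5333 / 6] = 8.2415%
VaR = −(r̄ − z·σ) = −(3.6333 − 1.645 × 8.2415) = −(-9.9240) = 9.9240%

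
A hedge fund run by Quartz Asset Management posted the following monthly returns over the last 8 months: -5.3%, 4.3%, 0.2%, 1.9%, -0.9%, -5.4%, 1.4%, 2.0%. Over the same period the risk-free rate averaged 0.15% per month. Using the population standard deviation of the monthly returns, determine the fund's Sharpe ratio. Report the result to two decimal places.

r̄ = (-5.3 + 4.3 + 0.2 + 1.9 − 0.9 − 5.4 + 1.4 + 2) / 8 = -0.2250%
Population std dev = √[85.7550 / 8] = 3.2740%
Sharpe = (r̄ − rf) / σ = (-0.2250 − 0.15) / 3.2740 = -0.3750 / 3.2740 = -0.1145

-0.11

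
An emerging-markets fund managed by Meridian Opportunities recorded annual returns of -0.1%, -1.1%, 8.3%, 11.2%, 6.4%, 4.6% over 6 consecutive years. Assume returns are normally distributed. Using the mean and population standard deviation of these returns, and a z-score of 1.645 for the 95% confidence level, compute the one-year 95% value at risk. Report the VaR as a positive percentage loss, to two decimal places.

2.31

μ = (-0.1 − 1.1 + 8.3 + 11.2 + 6.4 + 4.6) / 6 = 29.30 / 6 = 4.8833%
Σ(r − μ)² = (-0.1 − 4.8833)² + (-1.1 − 4.8833)² + … = 114.5883
σ = √[114.5883 / 6] = 4.3701%
VaR = −(μ − z·σ) = −(4.8833 − 1.645 × 4.3701) = −(-2.3055) = 2.3055%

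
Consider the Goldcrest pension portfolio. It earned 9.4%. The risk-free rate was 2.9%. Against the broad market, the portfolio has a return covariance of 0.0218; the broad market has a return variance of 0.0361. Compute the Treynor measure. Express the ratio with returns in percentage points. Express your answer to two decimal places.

10.76

β = Cov / Var = 0.0218 / 0.0361 = 0.6039
Treynor = (Rp − Rf) / β = (9.4% − 2.9%) / 0.6039 = 6.50 / 0.6039 = 10.7634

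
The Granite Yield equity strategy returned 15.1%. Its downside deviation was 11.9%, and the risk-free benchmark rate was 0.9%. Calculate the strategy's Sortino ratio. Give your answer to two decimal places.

Sortino = (Rp − Rf) / σd = (15.1% − 0.9%) / 11.9% = 14.20% / 11.9% = 1.1933

1.19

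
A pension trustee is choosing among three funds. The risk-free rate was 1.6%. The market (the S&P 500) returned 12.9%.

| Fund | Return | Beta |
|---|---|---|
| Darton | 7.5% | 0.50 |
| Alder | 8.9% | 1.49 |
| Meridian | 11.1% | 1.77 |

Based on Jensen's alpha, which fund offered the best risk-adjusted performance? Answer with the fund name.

Darton: α = 7.5% − [1.6% + 0.50 × (12.9% − 1.6%)] = 0.250
Alder: α = 8.9% − [1.6% + 1.49 × (12.9% − 1.6%)] = -9.537
Meridian: α = 11.1% − [1.6% + 1.77 × (12.9% − 1.6%)] = -10.501
Highest: Darton (0.250).

Darton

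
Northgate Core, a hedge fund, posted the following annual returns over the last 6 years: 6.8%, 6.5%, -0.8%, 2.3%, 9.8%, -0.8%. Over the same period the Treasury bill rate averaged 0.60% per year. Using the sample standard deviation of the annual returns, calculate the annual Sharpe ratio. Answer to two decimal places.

0.77

μ = (6.8 + 6.5 − 0.8 + 2.3 + 9.8 − 0.8) / 6 = 3.9667%
Σ(r − μ)² = (6.8 − 3.9667)² + (6.5 − 3.9667)² + … = 96.6933
sample σ = √(96.6933 / 5) = √19.3387 = 4.3976%
Sharpe = (μ − rf) / σ = (3.9667 − 0.6) / 4.3976 = 3.3667 / 4.3976 = 0.7656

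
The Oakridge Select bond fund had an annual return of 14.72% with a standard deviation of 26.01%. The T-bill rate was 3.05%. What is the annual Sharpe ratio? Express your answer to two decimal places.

0.45

Sharpe = (Rp − Rf) / σp = (14.72% − 3.05%) / 26.01% = 11.67% / 26.01% = 0.4487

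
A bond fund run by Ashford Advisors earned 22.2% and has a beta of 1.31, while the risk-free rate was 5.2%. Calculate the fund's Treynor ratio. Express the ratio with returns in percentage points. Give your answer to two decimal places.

12.98

Treynor = (Rp − Rf) / β = (22.2% − 5.2%) / 1.31 = 17.00 / 1.31 = 12.9771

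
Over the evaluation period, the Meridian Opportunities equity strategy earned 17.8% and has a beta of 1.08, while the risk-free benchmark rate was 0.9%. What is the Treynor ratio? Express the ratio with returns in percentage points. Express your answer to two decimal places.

Treynor = (Rp − Rf) / β = (17.8% − 0.9%) / 1.08 = 16.90 / 1.08 = 15.6481

15.65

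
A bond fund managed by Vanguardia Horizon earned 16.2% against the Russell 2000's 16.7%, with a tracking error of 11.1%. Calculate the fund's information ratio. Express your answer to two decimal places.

-0.05

IR = (Rp − Rb) / TE = (16.2% − 16.7%) / 11.1% = -0.50% / 11.1% = -0.0450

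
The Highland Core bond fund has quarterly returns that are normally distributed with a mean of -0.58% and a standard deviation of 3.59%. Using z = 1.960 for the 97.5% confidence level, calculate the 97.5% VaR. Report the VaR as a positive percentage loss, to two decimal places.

VaR (as % loss) = −(μ − z·σ) = −(-0.58% − 1.960 × 3.59%) = −(-7.6164%) = 7.6164%

7.62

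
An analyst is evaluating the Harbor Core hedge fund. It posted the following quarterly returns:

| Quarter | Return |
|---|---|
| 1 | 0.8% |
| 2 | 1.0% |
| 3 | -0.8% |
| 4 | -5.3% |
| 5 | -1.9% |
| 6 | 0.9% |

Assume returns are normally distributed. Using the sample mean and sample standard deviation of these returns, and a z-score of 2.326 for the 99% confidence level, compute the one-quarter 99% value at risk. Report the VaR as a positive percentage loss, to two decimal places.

6.59

μ = (0.8 + 1 − 0.8 − 5.3 − 1.9 + 0.9) / 6 = -0.8833%
Σ(r − μ)² = (0.8 − (-0.8833))² + (1 − (-0.8833))² + … = 30.1083
σ = √[30.1083 / 5] = 2.4539%
VaR = −(μ − z·σ) = −(-0.8833 − 2.326 × 2.4539) = −(-6.5911) = 6.5911%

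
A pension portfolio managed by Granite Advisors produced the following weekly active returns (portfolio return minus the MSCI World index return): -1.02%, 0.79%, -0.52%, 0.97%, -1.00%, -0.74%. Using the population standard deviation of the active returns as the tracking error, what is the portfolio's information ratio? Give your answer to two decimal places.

-0.31

r̄ = (-1.02 + 0.79 − 0.52 + 0.97 − 1 − 0.74) / 6 = -1.520 / 6 = -0.2533%
Σ(r − r̄)² = (-1.02 − (-0.2533))² + (0.79 − (-0.2533))² + … = 4.0383
σ = √[4.0383 / 6] = 0.8204%
IR = r̄ / tracking error = -0.2533 / 0.8204 = -0.3088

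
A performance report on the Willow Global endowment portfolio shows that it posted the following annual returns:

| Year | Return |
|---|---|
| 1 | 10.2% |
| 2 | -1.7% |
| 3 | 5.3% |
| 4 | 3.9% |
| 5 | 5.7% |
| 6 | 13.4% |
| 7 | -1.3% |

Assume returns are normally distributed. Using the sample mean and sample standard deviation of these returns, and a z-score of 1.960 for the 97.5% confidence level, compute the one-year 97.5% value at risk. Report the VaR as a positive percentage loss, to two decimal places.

r̄ = (10.2 − 1.7 + 5.3 + 3.9 + 5.7 + 13.4 − 1.3) / 7 = 35.50 / 7 = 5.0714%
Sample std dev = √[183.9343 / 6] = 5.5368%
VaR = −(r̄ − z·σ) = −(5.0714 − 1.960 × 5.5368) = −(-5.7807) = 5.7807%

5.78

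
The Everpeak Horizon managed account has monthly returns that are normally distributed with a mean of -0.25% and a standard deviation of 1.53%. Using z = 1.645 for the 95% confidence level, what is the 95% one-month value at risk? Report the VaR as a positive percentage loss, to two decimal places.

2.77

VaR (as % loss) = −(μ − z·σ) = −(-0.25% − 1.645 × 1.53%) = −(-2.76685%) = 2.76685%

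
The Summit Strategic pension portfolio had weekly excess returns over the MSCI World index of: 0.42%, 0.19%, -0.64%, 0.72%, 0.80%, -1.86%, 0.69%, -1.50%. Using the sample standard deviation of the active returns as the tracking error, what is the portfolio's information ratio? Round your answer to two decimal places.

-0.14

Mean return r̄ = -1.180 / 8 = -0.1475%
Σ(r − r̄)² = (0.42 − (-0.1475))² + (0.19 − (-0.1475))² + (-0.64 − (-0.1475))² + … = 7.7922
sample σ = √(7.7922 / 7) = √1.1132 = 1.0551%
IR = r̄ / tracking error = -0.1475 / 1.0551 = -0.1398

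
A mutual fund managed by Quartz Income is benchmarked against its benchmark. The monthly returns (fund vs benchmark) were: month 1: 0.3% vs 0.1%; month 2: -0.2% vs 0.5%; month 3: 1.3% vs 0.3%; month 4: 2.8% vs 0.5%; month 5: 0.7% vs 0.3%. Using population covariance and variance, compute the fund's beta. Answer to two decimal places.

2.36

r̄p = 0.9800%,  r̄m = 0.3400%
Cov = Σ(rp − r̄p)(rm − r̄m) / 5 = 0.0528
Var(rm) = Σ(rm − r̄m)² / 5 = 0.0224
β = Cov / Var = 0.0528 / 0.0224 = 2.3571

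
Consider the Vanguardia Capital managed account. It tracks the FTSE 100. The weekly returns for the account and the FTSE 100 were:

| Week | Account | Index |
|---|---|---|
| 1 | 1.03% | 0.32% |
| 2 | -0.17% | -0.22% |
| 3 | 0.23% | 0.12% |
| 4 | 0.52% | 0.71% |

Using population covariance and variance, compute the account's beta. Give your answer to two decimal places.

r̄p = 0.4025%,  r̄m = 0.2325%
Cov = Σ(rp − r̄p)(rm − r̄m) / 4 = 0.0974
Var(rm) = Σ(rm − r̄m)² / 4 = 0.1133
β = Cov / Var = 0.0974 / 0.1133 = 0.8597

0.86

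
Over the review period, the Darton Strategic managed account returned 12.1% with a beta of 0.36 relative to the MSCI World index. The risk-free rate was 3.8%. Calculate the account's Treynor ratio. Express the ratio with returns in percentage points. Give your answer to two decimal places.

Treynor = (Rp − Rf) / β = (12.1% − 3.8%) / 0.36 = 8.30 / 0.36 = 23.0556

23.06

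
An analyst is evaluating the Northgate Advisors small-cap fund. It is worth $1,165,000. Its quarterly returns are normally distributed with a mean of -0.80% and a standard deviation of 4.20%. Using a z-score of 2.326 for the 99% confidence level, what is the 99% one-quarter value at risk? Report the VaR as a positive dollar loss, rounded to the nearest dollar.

Return at the 99% tail: μ − z·σ = -0.80% − 2.326 × 4.20% = -0.8 − 9.7692 = -10.5692%
VaR = −(-10.5692%) × $1,165,000 = 10.5692% × $1,165,000 = $123,131

$123,131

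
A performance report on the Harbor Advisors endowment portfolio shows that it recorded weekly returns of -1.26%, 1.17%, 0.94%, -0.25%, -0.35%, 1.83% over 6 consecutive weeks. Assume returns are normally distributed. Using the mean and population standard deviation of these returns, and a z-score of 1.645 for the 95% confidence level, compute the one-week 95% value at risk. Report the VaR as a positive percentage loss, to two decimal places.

1.39

Mean return r̄ = 2.080 / 6 = 0.3467%
Σ(r − r̄)² = 6.6529; population σ = √(6.6529/6) = 1.0530%
VaR = −(r̄ − z·σ) = −(0.3467 − 1.645 × 1.0530) = −(-1.3855) = 1.3855%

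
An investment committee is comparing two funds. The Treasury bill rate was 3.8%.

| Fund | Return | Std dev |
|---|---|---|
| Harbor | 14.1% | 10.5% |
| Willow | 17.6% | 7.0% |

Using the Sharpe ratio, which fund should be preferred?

Willow

Harbor: Sharpe ratio = (14.1% − 3.8%) / 10.5% = 0.981
Willow: Sharpe ratio = (17.6% − 3.8%) / 7.0% = 1.971
Highest: Willow (1.971).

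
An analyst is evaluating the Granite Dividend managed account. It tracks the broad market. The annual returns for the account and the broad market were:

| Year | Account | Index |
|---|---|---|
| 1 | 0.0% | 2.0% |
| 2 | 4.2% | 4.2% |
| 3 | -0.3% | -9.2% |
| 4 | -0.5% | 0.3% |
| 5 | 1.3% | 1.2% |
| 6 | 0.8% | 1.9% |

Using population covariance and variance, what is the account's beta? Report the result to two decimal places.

0.21

r̄p = 0.9167%,  r̄m = 0.0667%
Cov = Σ(rp − r̄p)(rm − r̄m) / 6 = 3.8272
Var(rm) = Σ(rm − r̄m)² / 6 = 18.5656
β = Cov / Var = 3.8272 / 18.5656 = 0.2061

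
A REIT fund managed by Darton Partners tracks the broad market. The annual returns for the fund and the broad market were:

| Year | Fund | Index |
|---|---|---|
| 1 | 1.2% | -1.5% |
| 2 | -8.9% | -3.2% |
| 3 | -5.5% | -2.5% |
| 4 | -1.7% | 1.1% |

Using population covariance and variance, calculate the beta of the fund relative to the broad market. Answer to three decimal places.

1.487

r̄p = -3.7250%,  r̄m = -1.5250%
Cov = Σ(rp − r̄p)(rm − r̄m) / 4 = 3.9594
Var(rm) = Σ(rm − r̄m)² / 4 = 2.6619
β = Cov / Var = 3.9594 / 2.6619 = 1.4874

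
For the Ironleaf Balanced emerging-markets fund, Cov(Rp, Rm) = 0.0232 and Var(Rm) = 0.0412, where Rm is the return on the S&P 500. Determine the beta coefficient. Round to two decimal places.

0.56

β = Cov(Rp, Rm) / Var(Rm) = 0.0232 / 0.0412 = 0.5631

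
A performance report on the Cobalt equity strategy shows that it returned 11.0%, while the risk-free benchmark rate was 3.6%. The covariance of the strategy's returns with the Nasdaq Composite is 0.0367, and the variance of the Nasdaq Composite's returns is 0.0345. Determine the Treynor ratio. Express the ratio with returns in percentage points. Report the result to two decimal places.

6.96

β = Cov / Var = 0.0367 / 0.0345 = 1.0638
Treynor = (Rp − Rf) / β = (11.0% − 3.6%) / 1.0638 = 7.40 / 1.0638 = 6.9562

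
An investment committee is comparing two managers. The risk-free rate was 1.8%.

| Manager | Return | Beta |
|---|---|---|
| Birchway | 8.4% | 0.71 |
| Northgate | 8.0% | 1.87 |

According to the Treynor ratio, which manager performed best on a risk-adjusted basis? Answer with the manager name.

Birchway

Birchway: Treynor = (8.4% − 1.8%) / 0.71 = 9.296
Northgate: Treynor = (8.0% − 1.8%) / 1.87 = 3.316
Highest: Birchway (9.296).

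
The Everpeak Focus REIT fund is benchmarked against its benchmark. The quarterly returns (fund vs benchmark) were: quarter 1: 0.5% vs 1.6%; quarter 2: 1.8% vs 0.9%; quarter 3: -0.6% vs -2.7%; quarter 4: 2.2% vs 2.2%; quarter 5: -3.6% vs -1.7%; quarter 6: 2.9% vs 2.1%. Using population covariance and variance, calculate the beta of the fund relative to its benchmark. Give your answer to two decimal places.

0.91

r̄p = 0.5333%,  r̄m = 0.4000%
Cov = Σ(rp − r̄p)(rm − r̄m) / 6 = 3.3017
Var(rm) = Σ(rm − r̄m)² / 6 = 3.6400
β = Cov / Var = 3.3017 / 3.6400 = 0.9071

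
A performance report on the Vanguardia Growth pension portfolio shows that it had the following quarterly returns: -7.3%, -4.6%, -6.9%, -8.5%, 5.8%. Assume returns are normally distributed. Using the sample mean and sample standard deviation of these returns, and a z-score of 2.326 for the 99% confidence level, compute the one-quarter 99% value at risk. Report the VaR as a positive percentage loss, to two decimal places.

r̄ = (-7.3 − 4.6 − 6.9 − 8.5 + 5.8) / 5 = -21.50 / 5 = -4.3000%
Σ(r − r̄)² = 135.5000; sample σ = √(135.5000/4) = 5.8202%
VaR = −(r̄ − z·σ) = −(-4.3000 − 2.326 × 5.8202) = −(-17.8378) = 17.8378%

17.84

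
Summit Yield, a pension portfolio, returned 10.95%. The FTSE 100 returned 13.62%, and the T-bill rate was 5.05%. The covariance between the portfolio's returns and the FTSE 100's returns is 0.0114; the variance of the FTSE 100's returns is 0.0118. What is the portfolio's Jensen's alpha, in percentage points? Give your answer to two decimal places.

β = Cov / Var = 0.0114 / 0.0118 = 0.9661
E[R] = Rf + β(Rm − Rf) = 5.05% + 0.9661 × (13.62% − 5.05%) = 13.3295%
α = Rp − E[R] = 10.95% − 13.3295% = -2.3795

-2.38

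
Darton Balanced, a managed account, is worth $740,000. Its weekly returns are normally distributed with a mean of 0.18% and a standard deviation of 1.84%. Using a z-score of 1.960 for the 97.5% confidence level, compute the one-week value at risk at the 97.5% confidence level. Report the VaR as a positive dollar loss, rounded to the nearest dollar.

$25,355

Return at the 97.5% tail: μ − z·σ = 0.18% − 1.960 × 1.84% = 0.18 − 3.6064 = -3.4264%
VaR = −(-3.4264%) × $740,000 = 3.4264% × $740,000 = $25,355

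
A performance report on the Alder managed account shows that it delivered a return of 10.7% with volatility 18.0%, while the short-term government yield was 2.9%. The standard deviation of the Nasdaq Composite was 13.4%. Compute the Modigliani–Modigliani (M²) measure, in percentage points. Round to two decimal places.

8.71

Sharpe = (Rp − Rf) / σp = (10.7% − 2.9%) / 18.0% = 0.4333
M² = Rf + Sharpe × σm = 2.9% + 0.4333 × 13.4% = 8.7062%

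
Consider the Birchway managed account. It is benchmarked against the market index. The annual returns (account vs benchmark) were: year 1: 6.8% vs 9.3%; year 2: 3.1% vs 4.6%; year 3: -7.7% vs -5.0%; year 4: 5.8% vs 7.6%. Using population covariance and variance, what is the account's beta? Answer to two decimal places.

1.04

r̄p = 2.0000%,  r̄m = 4.1250%
Cov = Σ(rp − r̄p)(rm − r̄m) / 4 = 31.7700
Var(rm) = Σ(rm − r̄m)² / 4 = 30.5869
β = Cov / Var = 31.7700 / 30.5869 = 1.0387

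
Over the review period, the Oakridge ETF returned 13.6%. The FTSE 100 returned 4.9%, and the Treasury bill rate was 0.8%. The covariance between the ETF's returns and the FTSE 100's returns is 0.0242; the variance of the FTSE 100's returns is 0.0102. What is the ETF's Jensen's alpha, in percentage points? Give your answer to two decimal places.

3.07

β = Cov / Var = 0.0242 / 0.0102 = 2.3725
E[R] = Rf + β(Rm − Rf) = 0.8% + 2.3725 × (4.9% − 0.8%) = 10.5273%
α = Rp − E[R] = 13.6% − 10.5273% = 3.0727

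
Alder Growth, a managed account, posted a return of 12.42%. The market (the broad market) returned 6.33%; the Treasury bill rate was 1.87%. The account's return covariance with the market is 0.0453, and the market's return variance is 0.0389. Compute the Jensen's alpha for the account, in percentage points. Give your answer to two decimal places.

5.36

β = Cov / Var = 0.0453 / 0.0389 = 1.1645
E[R] = Rf + β(Rm − Rf) = 1.87% + 1.1645 × (6.33% − 1.87%) = 7.0637%
α = Rp − E[R] = 12.42% − 7.0637% = 5.3563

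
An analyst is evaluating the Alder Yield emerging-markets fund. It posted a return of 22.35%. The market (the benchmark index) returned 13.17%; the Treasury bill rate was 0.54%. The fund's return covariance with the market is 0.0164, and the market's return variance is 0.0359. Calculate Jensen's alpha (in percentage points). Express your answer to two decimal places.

β = Cov / Var = 0.0164 / 0.0359 = 0.4568
E[R] = Rf + β(Rm − Rf) = 0.54% + 0.4568 × (13.17% − 0.54%) = 6.3094%
α = Rp − E[R] = 22.35% − 6.3094% = 16.0406

16.04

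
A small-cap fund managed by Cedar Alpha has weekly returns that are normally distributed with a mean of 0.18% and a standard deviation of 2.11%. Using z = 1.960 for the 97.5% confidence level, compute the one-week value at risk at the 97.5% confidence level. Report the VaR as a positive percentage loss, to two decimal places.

VaR (as % loss) = −(μ − z·σ) = −(0.18% − 1.960 × 2.11%) = −(-3.9556%) = 3.9556%

3.96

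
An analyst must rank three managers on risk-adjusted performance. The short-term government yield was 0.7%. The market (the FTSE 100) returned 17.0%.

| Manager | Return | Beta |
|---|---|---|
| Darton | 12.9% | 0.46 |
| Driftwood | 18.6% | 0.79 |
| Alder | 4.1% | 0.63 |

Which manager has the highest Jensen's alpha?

Driftwood

Darton: α = 12.9% − [0.7% + 0.46 × (17.0% − 0.7%)] = 4.702
Driftwood: α = 18.6% − [0.7% + 0.79 × (17.0% − 0.7%)] = 5.023
Alder: α = 4.1% − [0.7% + 0.63 × (17.0% − 0.7%)] = -6.869
Highest: Driftwood (5.023).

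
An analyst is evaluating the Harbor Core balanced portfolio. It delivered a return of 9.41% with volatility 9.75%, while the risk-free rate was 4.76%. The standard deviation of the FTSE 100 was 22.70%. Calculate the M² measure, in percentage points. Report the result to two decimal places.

Sharpe = (Rp − Rf) / σp = (9.41% − 4.76%) / 9.75% = 0.4769
M² = Rf + Sharpe × σm = 4.76% + 0.4769 × 22.70% = 15.5856%

15.59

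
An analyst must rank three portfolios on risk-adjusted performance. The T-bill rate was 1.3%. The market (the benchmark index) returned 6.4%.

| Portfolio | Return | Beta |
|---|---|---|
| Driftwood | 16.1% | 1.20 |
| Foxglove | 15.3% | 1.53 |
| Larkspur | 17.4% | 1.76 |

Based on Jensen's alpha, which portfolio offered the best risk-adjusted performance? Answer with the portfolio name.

Driftwood

Driftwood: α = 16.1% − [1.3% + 1.20 × (6.4% − 1.3%)] = 8.680
Foxglove: α = 15.3% − [1.3% + 1.53 × (6.4% − 1.3%)] = 6.197
Larkspur: α = 17.4% − [1.3% + 1.76 × (6.4% − 1.3%)] = 7.124
Highest: Driftwood (8.680).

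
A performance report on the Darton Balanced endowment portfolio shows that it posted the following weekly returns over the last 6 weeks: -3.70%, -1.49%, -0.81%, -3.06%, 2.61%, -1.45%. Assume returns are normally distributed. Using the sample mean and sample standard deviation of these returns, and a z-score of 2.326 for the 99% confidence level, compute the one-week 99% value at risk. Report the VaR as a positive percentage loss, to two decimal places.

r̄ = (-3.7 − 1.49 − 0.81 − 3.06 + 2.61 − 1.45) / 6 = -7.900 / 6 = -1.3167%
Σ(r − r̄)² = 24.4427; sample σ = √(24.4427/5) = 2.2110%
VaR = −(r̄ − z·σ) = −(-1.3167 − 2.326 × 2.2110) = −(-6.4595) = 6.4595%

6.46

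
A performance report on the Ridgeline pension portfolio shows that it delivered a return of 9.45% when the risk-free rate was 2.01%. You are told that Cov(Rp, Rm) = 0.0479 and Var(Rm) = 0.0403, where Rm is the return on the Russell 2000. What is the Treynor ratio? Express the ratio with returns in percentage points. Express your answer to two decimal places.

β = Cov / Var = 0.0479 / 0.0403 = 1.1886
Treynor = (Rp − Rf) / β = (9.45% − 2.01%) / 1.1886 = 7.44 / 1.1886 = 6.2595

6.26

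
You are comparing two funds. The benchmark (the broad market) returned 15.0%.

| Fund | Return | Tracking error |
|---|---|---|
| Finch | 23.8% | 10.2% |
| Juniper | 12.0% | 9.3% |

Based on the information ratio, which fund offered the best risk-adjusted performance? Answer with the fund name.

Finch: IR = (23.8% − 15.0%) / 10.2% = 0.863
Juniper: IR = (12.0% − 15.0%) / 9.3% = -0.323
Highest: Finch (0.863).

Finch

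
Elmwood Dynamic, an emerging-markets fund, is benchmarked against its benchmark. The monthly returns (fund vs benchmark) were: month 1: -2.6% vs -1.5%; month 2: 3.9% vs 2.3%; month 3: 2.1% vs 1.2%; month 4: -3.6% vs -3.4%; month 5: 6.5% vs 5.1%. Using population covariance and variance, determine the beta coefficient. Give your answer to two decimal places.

1.28

r̄p = 1.2600%,  r̄m = 0.7400%
Cov = Σ(rp − r̄p)(rm − r̄m) / 5 = 11.2236
Var(rm) = Σ(rm − r̄m)² / 5 = 8.7624
β = Cov / Var = 11.2236 / 8.7624 = 1.2809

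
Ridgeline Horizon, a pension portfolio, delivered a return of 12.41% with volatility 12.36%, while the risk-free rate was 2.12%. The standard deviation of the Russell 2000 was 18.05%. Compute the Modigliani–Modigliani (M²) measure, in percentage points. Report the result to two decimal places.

17.15

Sharpe = (Rp − Rf) / σp = (12.41% − 2.12%) / 12.36% = 0.8325
M² = Rf + Sharpe × σm = 2.12% + 0.8325 × 18.05% = 17.1466%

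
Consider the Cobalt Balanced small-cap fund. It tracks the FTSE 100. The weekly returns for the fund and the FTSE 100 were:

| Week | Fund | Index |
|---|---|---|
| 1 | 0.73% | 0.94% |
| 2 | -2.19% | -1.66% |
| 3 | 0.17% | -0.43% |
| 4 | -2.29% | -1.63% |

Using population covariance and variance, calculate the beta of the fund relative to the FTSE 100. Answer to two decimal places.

r̄p = -0.8950%,  r̄m = -0.6950%
Cov = Σ(rp − r̄p)(rm − r̄m) / 4 = 1.3733
Var(rm) = Σ(rm − r̄m)² / 4 = 1.1372
β = Cov / Var = 1.3733 / 1.1372 = 1.2076

1.21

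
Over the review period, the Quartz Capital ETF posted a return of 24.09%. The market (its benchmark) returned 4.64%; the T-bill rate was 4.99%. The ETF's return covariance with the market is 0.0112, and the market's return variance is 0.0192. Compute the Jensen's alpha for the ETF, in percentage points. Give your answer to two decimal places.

β = Cov / Var = 0.0112 / 0.0192 = 0.5833
E[R] = Rf + β(Rm − Rf) = 4.99% + 0.5833 × (4.64% − 4.99%) = 4.7858%
α = Rp − E[R] = 24.09% − 4.7858% = 19.3042

19.30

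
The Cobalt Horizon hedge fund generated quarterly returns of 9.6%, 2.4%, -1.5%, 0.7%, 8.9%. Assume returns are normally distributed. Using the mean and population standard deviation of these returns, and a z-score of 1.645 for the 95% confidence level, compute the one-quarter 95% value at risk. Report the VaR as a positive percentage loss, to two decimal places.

r̄ = (9.6 + 2.4 − 1.5 + 0.7 + 8.9) / 5 = 4.0200%
Σ(r − r̄)² = 99.0680; population σ = √(99.0680/5) = 4.4512%
VaR = −(r̄ − z·σ) = −(4.0200 − 1.645 × 4.4512) = −(-3.3022) = 3.3022%

3.30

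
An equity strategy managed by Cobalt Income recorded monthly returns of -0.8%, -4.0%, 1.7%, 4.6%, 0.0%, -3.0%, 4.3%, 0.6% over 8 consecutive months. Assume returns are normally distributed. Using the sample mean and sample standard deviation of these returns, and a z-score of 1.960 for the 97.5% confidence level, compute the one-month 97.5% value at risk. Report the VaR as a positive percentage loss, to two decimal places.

μ = (-0.8 − 4 + 1.7 + 4.6 + 0 − 3 + 4.3 + 0.6) / 8 = 3.40 / 8 = 0.4250%
Σ(r − μ)² = 67.0950; sample σ = √(67.0950/7) = 3.0960%
VaR = −(μ − z·σ) = −(0.4250 − 1.960 × 3.0960) = −(-5.6432) = 5.6432%

5.64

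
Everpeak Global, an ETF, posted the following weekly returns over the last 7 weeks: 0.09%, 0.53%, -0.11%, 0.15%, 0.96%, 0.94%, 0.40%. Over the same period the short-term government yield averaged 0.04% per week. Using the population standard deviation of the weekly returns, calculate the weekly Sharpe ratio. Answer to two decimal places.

r̄ = (0.09 + 0.53 − 0.11 + 0.15 + 0.96 + 0.94 + 0.4) / 7 = 2.960 / 7 = 0.4229%
Σ(r − r̄)² = (0.09 − 0.4229)² + (0.53 − 0.4229)² + … = 1.0371
population σ = √(1.0371 / 7) = √0.1482 = 0.3850%
Sharpe = (r̄ − rf) / σ = (0.4229 − 0.04) / 0.3850 = 0.3829 / 0.3850 = 0.9945

0.99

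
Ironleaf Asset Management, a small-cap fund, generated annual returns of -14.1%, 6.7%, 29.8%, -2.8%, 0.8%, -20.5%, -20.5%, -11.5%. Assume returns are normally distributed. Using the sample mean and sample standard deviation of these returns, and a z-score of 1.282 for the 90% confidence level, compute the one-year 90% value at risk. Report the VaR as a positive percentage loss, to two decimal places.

25.60

Mean return r̄ = -32.10 / 8 = -4.0125%
Sample σ = √[Σ(r − r̄)² / 7] = √[1984.1688 / 7] = √283.4527 = 16.8361%
VaR = −(r̄ − z·σ) = −(-4.0125 − 1.282 × 16.8361) = −(-25.5964) = 25.5964%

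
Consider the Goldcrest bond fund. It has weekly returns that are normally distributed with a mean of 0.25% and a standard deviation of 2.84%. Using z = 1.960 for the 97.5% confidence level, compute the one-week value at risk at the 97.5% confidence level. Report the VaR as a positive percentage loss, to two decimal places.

VaR (as % loss) = −(μ − z·σ) = −(0.25% − 1.960 × 2.84%) = −(-5.3164%) = 5.3164%

5.32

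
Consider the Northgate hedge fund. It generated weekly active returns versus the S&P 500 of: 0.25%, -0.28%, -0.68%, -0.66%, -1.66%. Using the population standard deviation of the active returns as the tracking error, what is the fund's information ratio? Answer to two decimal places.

-0.97

μ = (0.25 − 0.28 − 0.68 − 0.66 − 1.66) / 5 = -0.6060%
Population std dev = √[1.9583 / 5] = 0.6258%
IR = μ / tracking error = -0.6060 / 0.6258 = -0.9684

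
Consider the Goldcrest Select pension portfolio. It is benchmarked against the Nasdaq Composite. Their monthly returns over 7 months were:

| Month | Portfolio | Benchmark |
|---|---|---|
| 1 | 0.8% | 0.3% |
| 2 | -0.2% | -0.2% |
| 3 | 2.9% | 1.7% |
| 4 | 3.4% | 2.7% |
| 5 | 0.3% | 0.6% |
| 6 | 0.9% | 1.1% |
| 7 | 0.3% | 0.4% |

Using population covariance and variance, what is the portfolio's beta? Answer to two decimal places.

r̄p = 1.2000%,  r̄m = 0.9429%
Cov = Σ(rp − r̄p)(rm − r̄m) / 7 = 1.1086
Var(rm) = Σ(rm − r̄m)² / 7 = 0.8310
β = Cov / Var = 1.1086 / 0.8310 = 1.3341

1.33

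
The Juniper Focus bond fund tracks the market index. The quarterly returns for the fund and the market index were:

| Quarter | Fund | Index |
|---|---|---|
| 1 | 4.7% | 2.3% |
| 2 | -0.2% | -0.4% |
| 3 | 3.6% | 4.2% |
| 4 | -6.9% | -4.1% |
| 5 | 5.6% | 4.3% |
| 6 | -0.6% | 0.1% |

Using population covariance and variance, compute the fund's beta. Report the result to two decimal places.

1.39

r̄p = 1.0333%,  r̄m = 1.0667%
Cov = Σ(rp − r̄p)(rm − r̄m) / 6 = 11.9511
Var(rm) = Σ(rm − r̄m)² / 6 = 8.5956
β = Cov / Var = 11.9511 / 8.5956 = 1.3904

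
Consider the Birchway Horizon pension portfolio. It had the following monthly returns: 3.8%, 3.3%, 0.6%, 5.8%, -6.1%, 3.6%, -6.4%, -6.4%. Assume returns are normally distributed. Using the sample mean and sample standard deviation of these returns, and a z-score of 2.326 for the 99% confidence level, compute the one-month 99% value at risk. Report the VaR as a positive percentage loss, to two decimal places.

12.38

r̄ = (3.8 + 3.3 + 0.6 + 5.8 − 6.1 + 3.6 − 6.4 − 6.4) / 8 = -1.80 / 8 = -0.2250%
Sample std dev = √[191.0150 / 7] = 5.2238%
VaR = −(r̄ − z·σ) = −(-0.2250 − 2.326 × 5.2238) = −(-12.3756) = 12.3756%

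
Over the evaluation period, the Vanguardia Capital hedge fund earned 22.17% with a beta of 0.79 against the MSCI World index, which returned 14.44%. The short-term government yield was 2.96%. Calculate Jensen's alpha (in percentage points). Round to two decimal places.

10.14

CAPM expected return = Rf + β(Rm − Rf) = 2.96% + 0.79 × (14.44% − 2.96%) = 2.96 + 0.79 × 11.48 = 12.0292%
Jensen's α = Rp − E[R] = 22.17% − 12.0292% = 10.1408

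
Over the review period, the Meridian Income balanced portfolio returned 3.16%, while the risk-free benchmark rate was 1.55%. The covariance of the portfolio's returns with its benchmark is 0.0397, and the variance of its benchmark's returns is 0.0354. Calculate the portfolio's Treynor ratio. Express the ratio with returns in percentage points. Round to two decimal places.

β = Cov / Var = 0.0397 / 0.0354 = 1.1215
Treynor = (Rp − Rf) / β = (3.16% − 1.55%) / 1.1215 = 1.61 / 1.1215 = 1.4356

1.44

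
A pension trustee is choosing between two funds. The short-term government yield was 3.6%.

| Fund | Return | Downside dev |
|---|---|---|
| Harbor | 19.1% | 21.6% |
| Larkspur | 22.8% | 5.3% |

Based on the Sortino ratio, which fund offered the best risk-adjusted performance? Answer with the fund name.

Larkspur

Harbor: Sortino ratio = (19.1% − 3.6%) / 21.6% = 0.718
Larkspur: Sortino ratio = (22.8% − 3.6%) / 5.3% = 3.623
Highest: Larkspur (3.623).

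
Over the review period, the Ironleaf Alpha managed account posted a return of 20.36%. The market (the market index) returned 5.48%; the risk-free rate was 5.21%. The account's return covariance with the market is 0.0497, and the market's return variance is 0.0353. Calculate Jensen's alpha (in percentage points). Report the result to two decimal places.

β = Cov / Var = 0.0497 / 0.0353 = 1.4079
E[R] = Rf + β(Rm − Rf) = 5.21% + 1.4079 × (5.48% − 5.21%) = 5.5901%
α = Rp − E[R] = 20.36% − 5.5901% = 14.7699

14.77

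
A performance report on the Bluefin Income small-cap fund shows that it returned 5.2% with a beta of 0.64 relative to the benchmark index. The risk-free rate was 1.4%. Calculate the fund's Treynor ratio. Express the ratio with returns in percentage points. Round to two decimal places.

5.94

Treynor = (Rp − Rf) / β = (5.2% − 1.4%) / 0.64 = 3.80 / 0.64 = 5.9375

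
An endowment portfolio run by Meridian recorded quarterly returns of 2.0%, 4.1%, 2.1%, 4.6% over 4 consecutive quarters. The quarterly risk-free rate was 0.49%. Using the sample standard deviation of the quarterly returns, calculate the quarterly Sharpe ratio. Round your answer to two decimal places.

2.02

r̄ = (2 + 4.1 + 2.1 + 4.6) / 4 = 3.2000%
Σ(r − r̄)² = 5.4200; sample σ = √(5.4200/3) = 1.3441%
Sharpe = (r̄ − rf) / σ = (3.2000 − 0.49) / 1.3441 = 2.7100 / 1.3441 = 2.0162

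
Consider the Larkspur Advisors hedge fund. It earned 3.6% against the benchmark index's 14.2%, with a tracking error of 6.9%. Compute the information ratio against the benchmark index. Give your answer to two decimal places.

IR = (Rp − Rb) / TE = (3.6% − 14.2%) / 6.9% = -10.60% / 6.9% = -1.5362

-1.54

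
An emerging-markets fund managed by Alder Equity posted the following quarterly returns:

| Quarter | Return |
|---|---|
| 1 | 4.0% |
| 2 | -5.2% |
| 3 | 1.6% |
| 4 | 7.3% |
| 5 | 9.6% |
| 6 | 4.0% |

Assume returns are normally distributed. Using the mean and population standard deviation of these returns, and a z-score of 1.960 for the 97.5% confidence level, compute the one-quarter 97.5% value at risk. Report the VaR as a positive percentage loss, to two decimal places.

r̄ = (4 − 5.2 + 1.6 + 7.3 + 9.6 + 4) / 6 = 21.30 / 6 = 3.5500%
Population std dev = √[131.4350 / 6] = 4.6804%
VaR = −(r̄ − z·σ) = −(3.5500 − 1.960 × 4.6804) = −(-5.6236) = 5.6236%

5.62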